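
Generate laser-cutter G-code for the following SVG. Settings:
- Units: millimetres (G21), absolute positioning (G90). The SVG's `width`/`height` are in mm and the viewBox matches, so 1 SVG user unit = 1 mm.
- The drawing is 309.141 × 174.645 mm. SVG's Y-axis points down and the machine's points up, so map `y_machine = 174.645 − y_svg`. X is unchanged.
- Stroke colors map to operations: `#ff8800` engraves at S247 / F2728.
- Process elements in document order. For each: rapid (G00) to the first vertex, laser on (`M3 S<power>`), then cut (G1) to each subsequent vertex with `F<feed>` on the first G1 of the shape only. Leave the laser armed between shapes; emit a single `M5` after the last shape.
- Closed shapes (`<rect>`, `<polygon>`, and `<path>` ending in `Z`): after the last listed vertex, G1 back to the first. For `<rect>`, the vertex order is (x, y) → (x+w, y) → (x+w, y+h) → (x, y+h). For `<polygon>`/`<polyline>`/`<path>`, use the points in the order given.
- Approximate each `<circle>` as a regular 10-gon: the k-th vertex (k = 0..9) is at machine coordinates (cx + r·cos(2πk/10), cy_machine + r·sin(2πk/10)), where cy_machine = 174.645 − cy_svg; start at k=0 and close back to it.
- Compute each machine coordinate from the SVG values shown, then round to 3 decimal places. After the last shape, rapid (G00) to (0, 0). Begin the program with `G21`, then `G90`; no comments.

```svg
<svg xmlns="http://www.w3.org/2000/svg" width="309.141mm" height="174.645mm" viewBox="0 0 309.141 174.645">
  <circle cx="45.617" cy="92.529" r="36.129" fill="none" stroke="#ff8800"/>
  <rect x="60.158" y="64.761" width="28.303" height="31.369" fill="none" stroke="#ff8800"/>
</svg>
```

1 u = 1 mm; y_m = 174.645 − y.

[1] `<circle>` circle, #ff8800→engrave S247 F2728: (81.746,82.116) → (74.846,103.352) → (56.781,116.477) → (34.453,116.477) → (16.388,103.352) → (9.488,82.116) → (16.388,60.880) → (34.453,47.755) → (56.781,47.755) → (74.846,60.880) → (81.746,82.116) (closed)

[2] `<rect>` rectangle, #ff8800→engrave S247 F2728: (60.158,109.884) → (88.461,109.884) → (88.461,78.515) → (60.158,78.515) → (60.158,109.884) (closed)

G21
G90
G00 X81.746 Y82.116
M3 S247
G1 X74.846 Y103.352 F2728
G1 X56.781 Y116.477
G1 X34.453 Y116.477
G1 X16.388 Y103.352
G1 X9.488 Y82.116
G1 X16.388 Y60.880
G1 X34.453 Y47.755
G1 X56.781 Y47.755
G1 X74.846 Y60.880
G1 X81.746 Y82.116
G00 X60.158 Y109.884
M3 S247
G1 X88.461 Y109.884 F2728
G1 X88.461 Y78.515
G1 X60.158 Y78.515
G1 X60.158 Y109.884
M5
G00 X0.000 Y0.000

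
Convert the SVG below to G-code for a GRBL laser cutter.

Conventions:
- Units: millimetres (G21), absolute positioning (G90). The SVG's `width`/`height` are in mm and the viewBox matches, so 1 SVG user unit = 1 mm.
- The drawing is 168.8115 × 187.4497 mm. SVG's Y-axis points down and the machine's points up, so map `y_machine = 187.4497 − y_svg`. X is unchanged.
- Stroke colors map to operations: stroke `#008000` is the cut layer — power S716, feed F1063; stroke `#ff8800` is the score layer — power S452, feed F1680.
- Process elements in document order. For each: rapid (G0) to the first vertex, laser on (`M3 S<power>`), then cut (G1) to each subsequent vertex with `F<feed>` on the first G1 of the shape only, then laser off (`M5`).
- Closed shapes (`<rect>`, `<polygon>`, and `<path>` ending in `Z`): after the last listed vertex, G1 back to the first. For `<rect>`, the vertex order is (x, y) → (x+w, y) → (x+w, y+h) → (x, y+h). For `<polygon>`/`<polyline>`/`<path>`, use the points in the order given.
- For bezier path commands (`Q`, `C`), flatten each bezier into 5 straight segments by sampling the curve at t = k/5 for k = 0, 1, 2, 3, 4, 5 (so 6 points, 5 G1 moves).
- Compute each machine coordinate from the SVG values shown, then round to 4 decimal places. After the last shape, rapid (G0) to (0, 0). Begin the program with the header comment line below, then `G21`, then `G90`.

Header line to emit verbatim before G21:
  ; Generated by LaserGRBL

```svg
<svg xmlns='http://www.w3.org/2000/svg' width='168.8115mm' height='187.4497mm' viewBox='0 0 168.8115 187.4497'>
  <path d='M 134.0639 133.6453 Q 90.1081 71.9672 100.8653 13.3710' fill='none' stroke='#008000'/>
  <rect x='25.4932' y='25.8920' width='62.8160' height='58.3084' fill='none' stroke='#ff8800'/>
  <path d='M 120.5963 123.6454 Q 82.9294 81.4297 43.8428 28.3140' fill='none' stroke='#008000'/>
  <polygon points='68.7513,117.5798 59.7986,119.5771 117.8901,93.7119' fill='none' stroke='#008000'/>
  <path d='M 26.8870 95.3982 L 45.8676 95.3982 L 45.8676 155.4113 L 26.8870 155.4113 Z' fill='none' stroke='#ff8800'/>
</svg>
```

Since the viewBox matches the mm dimensions, user units are millimetres directly. The only transform is the Y-flip y_m = 187.4497 − y_svg.

Shape 1 is a quadratic bezier drawn with `<path>`. Its stroke #008000 means cut at S716, F1063. After flipping Y the toolpath is (134.0639,53.8044) → (118.6701,78.3524) → (107.6533,102.6538) → (101.0136,126.7086) → (98.7509,150.5169) → (100.8653,174.0787).

Shape 2 is a rectangle drawn with `<rect>`. Its stroke #ff8800 means score at S452, F1680. After flipping Y the toolpath is (25.4932,161.5577) → (88.3092,161.5577) → (88.3092,103.2493) → (25.4932,103.2493) → (25.4932,161.5577), returning to the start.

Shape 3 is a quadratic bezier drawn with `<path>`. Its stroke #008000 means cut at S716, F1063. After flipping Y the toolpath is (120.5963,63.8043) → (105.4728,81.1266) → (90.2356,99.3209) → (74.8849,118.3871) → (59.4207,138.3254) → (43.8428,159.1357).

Shape 4 is a closed polygon drawn with `<polygon>`. Its stroke #008000 means cut at S716, F1063. After flipping Y the toolpath is (68.7513,69.8699) → (59.7986,67.8726) → (117.8901,93.7378) → (68.7513,69.8699), returning to the start.

Shape 5 is a rectangle drawn with `<path>`. Its stroke #ff8800 means score at S452, F1680. After flipping Y the toolpath is (26.8870,92.0515) → (45.8676,92.0515) → (45.8676,32.0384) → (26.8870,32.0384) → (26.8870,92.0515), returning to the start.

; Generated by LaserGRBL
G21
G90
G0 X134.0639 Y53.8044
M3 S716
G1 X118.6701 Y78.3524 F1063
G1 X107.6533 Y102.6538
G1 X101.0136 Y126.7086
G1 X98.7509 Y150.5169
G1 X100.8653 Y174.0787
M5
G0 X25.4932 Y161.5577
M3 S452
G1 X88.3092 Y161.5577 F1680
G1 X88.3092 Y103.2493
G1 X25.4932 Y103.2493
G1 X25.4932 Y161.5577
M5
G0 X120.5963 Y63.8043
M3 S716
G1 X105.4728 Y81.1266 F1063
G1 X90.2356 Y99.3209
G1 X74.8849 Y118.3871
G1 X59.4207 Y138.3254
G1 X43.8428 Y159.1357
M5
G0 X68.7513 Y69.8699
M3 S716
G1 X59.7986 Y67.8726 F1063
G1 X117.8901 Y93.7378
G1 X68.7513 Y69.8699
M5
G0 X26.8870 Y92.0515
M3 S452
G1 X45.8676 Y92.0515 F1680
G1 X45.8676 Y32.0384
G1 X26.8870 Y32.0384
G1 X26.8870 Y92.0515
M5
G0 X0.0000 Y0.0000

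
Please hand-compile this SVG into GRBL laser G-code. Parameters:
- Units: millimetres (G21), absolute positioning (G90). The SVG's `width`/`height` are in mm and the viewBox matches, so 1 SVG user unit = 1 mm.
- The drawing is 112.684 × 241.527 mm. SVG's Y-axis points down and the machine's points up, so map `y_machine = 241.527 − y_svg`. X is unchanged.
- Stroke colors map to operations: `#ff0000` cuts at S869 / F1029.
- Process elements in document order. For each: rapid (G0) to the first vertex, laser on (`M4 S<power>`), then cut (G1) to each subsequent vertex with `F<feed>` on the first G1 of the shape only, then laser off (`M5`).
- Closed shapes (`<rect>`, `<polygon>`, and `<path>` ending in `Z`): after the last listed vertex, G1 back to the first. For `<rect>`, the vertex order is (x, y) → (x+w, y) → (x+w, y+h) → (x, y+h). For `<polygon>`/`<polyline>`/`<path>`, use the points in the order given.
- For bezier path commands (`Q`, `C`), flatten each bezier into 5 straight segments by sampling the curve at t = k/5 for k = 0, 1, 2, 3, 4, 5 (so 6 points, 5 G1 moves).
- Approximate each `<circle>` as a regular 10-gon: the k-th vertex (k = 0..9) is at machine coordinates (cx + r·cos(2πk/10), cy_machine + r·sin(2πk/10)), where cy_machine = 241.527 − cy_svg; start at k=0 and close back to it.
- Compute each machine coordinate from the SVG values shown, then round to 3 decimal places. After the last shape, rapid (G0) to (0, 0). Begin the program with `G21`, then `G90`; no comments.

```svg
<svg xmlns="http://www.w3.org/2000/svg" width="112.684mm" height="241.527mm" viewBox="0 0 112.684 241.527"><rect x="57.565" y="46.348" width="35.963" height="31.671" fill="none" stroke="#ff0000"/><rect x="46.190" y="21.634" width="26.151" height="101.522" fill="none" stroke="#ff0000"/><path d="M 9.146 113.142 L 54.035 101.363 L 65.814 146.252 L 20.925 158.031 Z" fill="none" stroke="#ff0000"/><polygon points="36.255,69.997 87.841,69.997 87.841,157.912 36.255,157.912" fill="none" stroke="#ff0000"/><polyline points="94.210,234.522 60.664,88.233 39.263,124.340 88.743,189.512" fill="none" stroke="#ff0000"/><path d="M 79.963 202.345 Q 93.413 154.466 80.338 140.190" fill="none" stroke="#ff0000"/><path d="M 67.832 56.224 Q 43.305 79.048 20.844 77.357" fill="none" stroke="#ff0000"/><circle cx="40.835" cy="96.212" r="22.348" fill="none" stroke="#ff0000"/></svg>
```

Since the viewBox matches the mm dimensions, user units are millimetres directly. The only transform is the Y-flip y_m = 241.527 − y_svg.

Shape 1 is a rectangle drawn with `<rect>`. Its stroke #ff0000 means cut at S869, F1029. After flipping Y the toolpath is (57.565,195.179) → (93.528,195.179) → (93.528,163.508) → (57.565,163.508) → (57.565,195.179), returning to the start.

Shape 2 is a rectangle drawn with `<rect>`. Its stroke #ff0000 means cut at S869, F1029. After flipping Y the toolpath is (46.190,219.893) → (72.341,219.893) → (72.341,118.371) → (46.190,118.371) → (46.190,219.893), returning to the start.

Shape 3 is a regular polygon drawn with `<path>`. Its stroke #ff0000 means cut at S869, F1029. After flipping Y the toolpath is (9.146,128.385) → (54.035,140.164) → (65.814,95.275) → (20.925,83.496) → (9.146,128.385), returning to the start.

Shape 4 is a rectangle drawn with `<polygon>`. Its stroke #ff0000 means cut at S869, F1029. After flipping Y the toolpath is (36.255,171.530) → (87.841,171.530) → (87.841,83.615) → (36.255,83.615) → (36.255,171.530), returning to the start.

Shape 5 is a open polyline drawn with `<polyline>`. Its stroke #ff0000 means cut at S869, F1029. After flipping Y the toolpath is (94.210,7.005) → (60.664,153.294) → (39.263,117.187) → (88.743,52.015).

Shape 6 is a quadratic bezier drawn with `<path>`. Its stroke #ff0000 means cut at S869, F1029. After flipping Y the toolpath is (79.963,39.182) → (84.282,56.989) → (86.479,72.109) → (86.554,84.540) → (84.507,94.282) → (80.338,101.337).

Shape 7 is a quadratic bezier drawn with `<path>`. Its stroke #ff0000 means cut at S869, F1029. After flipping Y the toolpath is (67.832,185.303) → (58.104,177.154) → (48.541,170.966) → (39.143,166.740) → (29.911,164.474) → (20.844,164.170).

Shape 8 is a circle drawn with `<circle>`. Its stroke #ff0000 means cut at S869, F1029. After flipping Y the toolpath is (63.183,145.315) → (58.915,158.451) → (47.741,166.569) → (33.929,166.569) → (22.755,158.451) → (18.487,145.315) → (22.755,132.179) → (33.929,124.061) → (47.741,124.061) → (58.915,132.179) → (63.183,145.315), returning to the start.

G21
G90
G0 X57.565 Y195.179
M4 S869
G1 X93.528 Y195.179 F1029
G1 X93.528 Y163.508
G1 X57.565 Y163.508
G1 X57.565 Y195.179
M5
G0 X46.190 Y219.893
M4 S869
G1 X72.341 Y219.893 F1029
G1 X72.341 Y118.371
G1 X46.190 Y118.371
G1 X46.190 Y219.893
M5
G0 X9.146 Y128.385
M4 S869
G1 X54.035 Y140.164 F1029
G1 X65.814 Y95.275
G1 X20.925 Y83.496
G1 X9.146 Y128.385
M5
G0 X36.255 Y171.530
M4 S869
G1 X87.841 Y171.530 F1029
G1 X87.841 Y83.615
G1 X36.255 Y83.615
G1 X36.255 Y171.530
M5
G0 X94.210 Y7.005
M4 S869
G1 X60.664 Y153.294 F1029
G1 X39.263 Y117.187
G1 X88.743 Y52.015
M5
G0 X79.963 Y39.182
M4 S869
G1 X84.282 Y56.989 F1029
G1 X86.479 Y72.109
G1 X86.554 Y84.540
G1 X84.507 Y94.282
G1 X80.338 Y101.337
M5
G0 X67.832 Y185.303
M4 S869
G1 X58.104 Y177.154 F1029
G1 X48.541 Y170.966
G1 X39.143 Y166.740
G1 X29.911 Y164.474
G1 X20.844 Y164.170
M5
G0 X63.183 Y145.315
M4 S869
G1 X58.915 Y158.451 F1029
G1 X47.741 Y166.569
G1 X33.929 Y166.569
G1 X22.755 Y158.451
G1 X18.487 Y145.315
G1 X22.755 Y132.179
G1 X33.929 Y124.061
G1 X47.741 Y124.061
G1 X58.915 Y132.179
G1 X63.183 Y145.315
M5
G0 X0.000 Y0.000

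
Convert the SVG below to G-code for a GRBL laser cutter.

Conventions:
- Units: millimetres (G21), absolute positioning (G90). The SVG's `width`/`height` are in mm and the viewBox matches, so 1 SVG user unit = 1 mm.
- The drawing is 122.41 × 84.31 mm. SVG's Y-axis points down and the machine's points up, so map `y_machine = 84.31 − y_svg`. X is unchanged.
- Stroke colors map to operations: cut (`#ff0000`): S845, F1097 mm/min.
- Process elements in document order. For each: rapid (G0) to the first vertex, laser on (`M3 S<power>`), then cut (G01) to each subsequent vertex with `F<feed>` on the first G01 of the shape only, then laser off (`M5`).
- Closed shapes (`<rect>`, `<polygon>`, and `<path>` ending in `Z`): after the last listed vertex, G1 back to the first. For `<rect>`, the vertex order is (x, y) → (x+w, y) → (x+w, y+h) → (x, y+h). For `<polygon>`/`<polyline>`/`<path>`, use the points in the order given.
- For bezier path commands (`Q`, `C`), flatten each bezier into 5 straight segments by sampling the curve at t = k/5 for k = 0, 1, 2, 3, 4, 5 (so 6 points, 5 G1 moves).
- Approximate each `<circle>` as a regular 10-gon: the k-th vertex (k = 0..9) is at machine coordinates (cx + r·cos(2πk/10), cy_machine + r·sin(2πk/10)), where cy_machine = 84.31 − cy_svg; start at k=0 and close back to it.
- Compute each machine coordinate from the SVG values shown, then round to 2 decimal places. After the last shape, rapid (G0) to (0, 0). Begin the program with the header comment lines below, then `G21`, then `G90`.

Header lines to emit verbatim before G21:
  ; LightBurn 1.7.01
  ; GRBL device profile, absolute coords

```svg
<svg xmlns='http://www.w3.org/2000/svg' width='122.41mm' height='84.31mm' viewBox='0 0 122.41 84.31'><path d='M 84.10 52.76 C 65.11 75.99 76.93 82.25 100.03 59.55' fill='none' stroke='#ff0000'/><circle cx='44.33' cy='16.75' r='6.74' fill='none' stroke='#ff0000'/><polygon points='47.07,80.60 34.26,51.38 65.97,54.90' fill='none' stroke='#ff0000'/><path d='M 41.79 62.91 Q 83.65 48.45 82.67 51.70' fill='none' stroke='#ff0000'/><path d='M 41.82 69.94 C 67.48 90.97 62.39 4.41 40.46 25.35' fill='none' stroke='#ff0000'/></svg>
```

viewBox `0 0 122.41 84.31` with mm width/height → 1 unit = 1 mm. Flip: y_m = 84.31 − y_svg.

**Shape 1** — `<path>` cubic bezier, stroke `#ff0000` → cut (S845, F1097). Control points (SVG): P0=(84.10,52.76), P1=(65.11,75.99), P2=(76.93,82.25), P3=(100.03,59.55); sampled at t=k/5. Machine vertices: (84.10,31.55) → (76.25,19.74) → (74.85,12.59) → (78.97,10.65) → (87.68,14.52) → (100.03,24.76). Open path.

**Shape 2** — `<circle>` circle, stroke `#ff0000` → cut (S845, F1097). Machine vertices: (51.07,67.56) → (49.78,71.52) → (46.41,73.97) → (42.25,73.97) → (38.88,71.52) → (37.59,67.56) → (38.88,63.60) → (42.25,61.15) → (46.41,61.15) → (49.78,63.60) → (51.07,67.56). Closed: final G1 returns to the first vertex.

**Shape 3** — `<polygon>` regular polygon, stroke `#ff0000` → cut (S845, F1097). Machine vertices: (47.07,3.71) → (34.26,32.93) → (65.97,29.41) → (47.07,3.71). Closed: final G1 returns to the first vertex.

**Shape 4** — `<path>` quadratic bezier, stroke `#ff0000` → cut (S845, F1097). Control points (SVG): P0=(41.79,62.91), P1=(83.65,48.45), P2=(82.67,51.70); sampled at t=k/5. Machine vertices: (41.79,21.40) → (56.82,26.48) → (68.42,30.13) → (76.60,32.38) → (81.35,33.20) → (82.67,32.61). Open path.

**Shape 5** — `<path>` cubic bezier, stroke `#ff0000` → cut (S845, F1097). Control points (SVG): P0=(41.82,69.94), P1=(67.48,90.97), P2=(62.39,4.41), P3=(40.46,25.35); sampled at t=k/5. Machine vertices: (41.82,14.37) → (53.64,12.94) → (58.74,27.01) → (57.80,46.25) → (51.49,60.34) → (40.46,58.96). Open path.

; LightBurn 1.7.01
; GRBL device profile, absolute coords
G21
G90
G0 X84.10 Y31.55
M3 S845
G01 X76.25 Y19.74 F1097
G01 X74.85 Y12.59
G01 X78.97 Y10.65
G01 X87.68 Y14.52
G01 X100.03 Y24.76
M5
G0 X51.07 Y67.56
M3 S845
G01 X49.78 Y71.52 F1097
G01 X46.41 Y73.97
G01 X42.25 Y73.97
G01 X38.88 Y71.52
G01 X37.59 Y67.56
G01 X38.88 Y63.60
G01 X42.25 Y61.15
G01 X46.41 Y61.15
G01 X49.78 Y63.60
G01 X51.07 Y67.56
M5
G0 X47.07 Y3.71
M3 S845
G01 X34.26 Y32.93 F1097
G01 X65.97 Y29.41
G01 X47.07 Y3.71
M5
G0 X41.79 Y21.40
M3 S845
G01 X56.82 Y26.48 F1097
G01 X68.42 Y30.13
G01 X76.60 Y32.38
G01 X81.35 Y33.20
G01 X82.67 Y32.61
M5
G0 X41.82 Y14.37
M3 S845
G01 X53.64 Y12.94 F1097
G01 X58.74 Y27.01
G01 X57.80 Y46.25
G01 X51.49 Y60.34
G01 X40.46 Y58.96
M5
G0 X0.00 Y0.00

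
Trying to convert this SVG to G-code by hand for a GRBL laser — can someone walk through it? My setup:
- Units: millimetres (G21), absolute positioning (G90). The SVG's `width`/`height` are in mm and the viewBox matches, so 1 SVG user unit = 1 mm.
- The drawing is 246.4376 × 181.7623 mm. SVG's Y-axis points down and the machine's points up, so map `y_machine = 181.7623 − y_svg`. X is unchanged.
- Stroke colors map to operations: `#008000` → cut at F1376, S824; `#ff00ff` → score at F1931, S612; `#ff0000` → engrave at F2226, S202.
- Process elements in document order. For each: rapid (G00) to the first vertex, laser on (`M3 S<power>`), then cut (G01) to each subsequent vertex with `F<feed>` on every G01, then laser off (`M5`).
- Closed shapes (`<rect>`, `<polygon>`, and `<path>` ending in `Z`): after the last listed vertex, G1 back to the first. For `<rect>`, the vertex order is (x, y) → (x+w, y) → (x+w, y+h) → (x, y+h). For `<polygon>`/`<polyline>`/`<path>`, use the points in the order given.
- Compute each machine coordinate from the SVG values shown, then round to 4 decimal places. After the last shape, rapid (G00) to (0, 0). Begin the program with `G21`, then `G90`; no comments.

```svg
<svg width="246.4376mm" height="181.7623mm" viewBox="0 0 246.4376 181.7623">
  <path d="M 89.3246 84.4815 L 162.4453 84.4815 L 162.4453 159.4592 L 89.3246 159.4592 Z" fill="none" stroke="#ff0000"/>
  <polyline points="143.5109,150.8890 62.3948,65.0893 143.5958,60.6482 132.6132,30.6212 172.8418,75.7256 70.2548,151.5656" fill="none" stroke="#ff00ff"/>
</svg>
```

G21
G90
G00 X89.3246 Y97.2808
M3 S202
G01 X162.4453 Y97.2808 F2226
G01 X162.4453 Y22.3031 F2226
G01 X89.3246 Y22.3031 F2226
G01 X89.3246 Y97.2808 F2226
M5
G00 X143.5109 Y30.8733
M3 S612
G01 X62.3948 Y116.6730 F1931
G01 X143.5958 Y121.1141 F1931
G01 X132.6132 Y151.1411 F1931
G01 X172.8418 Y106.0367 F1931
G01 X70.2548 Y30.1967 F1931
M5
G00 X0.0000 Y0.0000

viewBox `0 0 246.4376 181.7623` with mm width/height → 1 unit = 1 mm. Flip: y_m = 181.7623 − y_svg.

**Shape 1** — `<path>` rectangle, stroke `#ff0000` → engrave (S202, F2226). Machine vertices: (89.3246,97.2808) → (162.4453,97.2808) → (162.4453,22.3031) → (89.3246,22.3031) → (89.3246,97.2808). Closed: final G1 returns to the first vertex.

**Shape 2** — `<polyline>` open polyline, stroke `#ff00ff` → score (S612, F1931). Machine vertices: (143.5109,30.8733) → (62.3948,116.6730) → (143.5958,121.1141) → (132.6132,151.1411) → (172.8418,106.0367) → (70.2548,30.1967). Open path.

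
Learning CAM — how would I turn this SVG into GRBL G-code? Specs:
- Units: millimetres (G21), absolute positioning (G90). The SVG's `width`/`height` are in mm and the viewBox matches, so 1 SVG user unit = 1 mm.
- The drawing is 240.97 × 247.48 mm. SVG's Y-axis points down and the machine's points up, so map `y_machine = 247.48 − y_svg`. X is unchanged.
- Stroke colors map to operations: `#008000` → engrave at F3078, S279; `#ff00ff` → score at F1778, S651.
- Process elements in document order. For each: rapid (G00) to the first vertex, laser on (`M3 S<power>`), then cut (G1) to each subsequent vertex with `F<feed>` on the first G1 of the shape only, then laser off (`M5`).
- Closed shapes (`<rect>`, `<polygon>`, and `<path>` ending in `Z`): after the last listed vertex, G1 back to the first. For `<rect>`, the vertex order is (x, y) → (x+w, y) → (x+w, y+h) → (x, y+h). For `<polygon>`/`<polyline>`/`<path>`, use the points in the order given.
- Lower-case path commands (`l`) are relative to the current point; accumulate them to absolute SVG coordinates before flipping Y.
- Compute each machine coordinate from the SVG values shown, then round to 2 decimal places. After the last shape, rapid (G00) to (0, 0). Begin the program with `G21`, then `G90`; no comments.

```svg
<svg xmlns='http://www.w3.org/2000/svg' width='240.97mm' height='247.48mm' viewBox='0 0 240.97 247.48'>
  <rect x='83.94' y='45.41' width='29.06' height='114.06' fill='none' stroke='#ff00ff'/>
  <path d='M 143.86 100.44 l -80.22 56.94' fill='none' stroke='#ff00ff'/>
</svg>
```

1 u = 1 mm; y_m = 247.48 − y.

[1] `<rect>` rectangle, #ff00ff→score S651 F1778: (83.94,202.07) → (113.00,202.07) → (113.00,88.01) → (83.94,88.01) → (83.94,202.07) (closed)

[2] `<path>` line segment, #ff00ff→score S651 F1778: (143.86,147.04) → (63.64,90.10)

G21
G90
G00 X83.94 Y202.07
M3 S651
G1 X113.00 Y202.07 F1778
G1 X113.00 Y88.01
G1 X83.94 Y88.01
G1 X83.94 Y202.07
M5
G00 X143.86 Y147.04
M3 S651
G1 X63.64 Y90.10 F1778
M5
G00 X0.00 Y0.00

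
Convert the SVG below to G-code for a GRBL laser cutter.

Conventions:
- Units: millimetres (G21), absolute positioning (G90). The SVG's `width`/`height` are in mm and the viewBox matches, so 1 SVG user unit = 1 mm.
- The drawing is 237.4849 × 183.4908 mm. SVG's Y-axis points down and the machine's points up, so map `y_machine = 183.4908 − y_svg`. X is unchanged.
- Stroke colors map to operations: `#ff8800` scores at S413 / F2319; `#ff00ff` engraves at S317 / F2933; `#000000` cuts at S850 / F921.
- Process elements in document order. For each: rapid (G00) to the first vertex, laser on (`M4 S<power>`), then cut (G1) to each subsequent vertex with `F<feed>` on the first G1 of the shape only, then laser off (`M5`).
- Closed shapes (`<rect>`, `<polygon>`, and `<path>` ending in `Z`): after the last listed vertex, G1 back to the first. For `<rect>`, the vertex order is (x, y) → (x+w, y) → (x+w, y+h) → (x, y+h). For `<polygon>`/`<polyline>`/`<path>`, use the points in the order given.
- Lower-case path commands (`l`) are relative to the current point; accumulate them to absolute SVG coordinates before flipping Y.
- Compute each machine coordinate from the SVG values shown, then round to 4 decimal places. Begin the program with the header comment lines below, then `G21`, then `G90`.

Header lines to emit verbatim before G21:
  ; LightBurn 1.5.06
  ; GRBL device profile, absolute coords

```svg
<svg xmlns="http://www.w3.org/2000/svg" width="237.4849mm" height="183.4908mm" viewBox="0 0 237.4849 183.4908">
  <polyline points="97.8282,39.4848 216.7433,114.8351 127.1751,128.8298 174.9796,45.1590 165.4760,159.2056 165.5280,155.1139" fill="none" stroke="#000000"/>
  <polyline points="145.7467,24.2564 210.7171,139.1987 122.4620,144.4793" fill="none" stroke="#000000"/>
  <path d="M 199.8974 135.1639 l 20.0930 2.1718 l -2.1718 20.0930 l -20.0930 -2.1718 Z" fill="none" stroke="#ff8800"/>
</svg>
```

viewBox `0 0 237.4849 183.4908` with mm width/height → 1 unit = 1 mm. Flip: y_m = 183.4908 − y_svg.

**Shape 1** — `<polyline>` open polyline, stroke `#000000` → cut (S850, F921). Machine vertices: (97.8282,144.0060) → (216.7433,68.6557) → (127.1751,54.6610) → (174.9796,138.3318) → (165.4760,24.2852) → (165.5280,28.3769). Open path.

**Shape 2** — `<polyline>` open polyline, stroke `#000000` → cut (S850, F921). Machine vertices: (145.7467,159.2344) → (210.7171,44.2921) → (122.4620,39.0115). Open path.

**Shape 3** — `<path>` regular polygon, stroke `#ff8800` → score (S413, F2319). Machine vertices: (199.8974,48.3269) → (219.9904,46.1551) → (217.8186,26.0621) → (197.7256,28.2339) → (199.8974,48.3269). Closed: final G1 returns to the first vertex.

; LightBurn 1.5.06
; GRBL device profile, absolute coords
G21
G90
G00 X97.8282 Y144.0060
M4 S850
G1 X216.7433 Y68.6557 F921
G1 X127.1751 Y54.6610
G1 X174.9796 Y138.3318
G1 X165.4760 Y24.2852
G1 X165.5280 Y28.3769
M5
G00 X145.7467 Y159.2344
M4 S850
G1 X210.7171 Y44.2921 F921
G1 X122.4620 Y39.0115
M5
G00 X199.8974 Y48.3269
M4 S413
G1 X219.9904 Y46.1551 F2319
G1 X217.8186 Y26.0621
G1 X197.7256 Y28.2339
G1 X199.8974 Y48.3269
M5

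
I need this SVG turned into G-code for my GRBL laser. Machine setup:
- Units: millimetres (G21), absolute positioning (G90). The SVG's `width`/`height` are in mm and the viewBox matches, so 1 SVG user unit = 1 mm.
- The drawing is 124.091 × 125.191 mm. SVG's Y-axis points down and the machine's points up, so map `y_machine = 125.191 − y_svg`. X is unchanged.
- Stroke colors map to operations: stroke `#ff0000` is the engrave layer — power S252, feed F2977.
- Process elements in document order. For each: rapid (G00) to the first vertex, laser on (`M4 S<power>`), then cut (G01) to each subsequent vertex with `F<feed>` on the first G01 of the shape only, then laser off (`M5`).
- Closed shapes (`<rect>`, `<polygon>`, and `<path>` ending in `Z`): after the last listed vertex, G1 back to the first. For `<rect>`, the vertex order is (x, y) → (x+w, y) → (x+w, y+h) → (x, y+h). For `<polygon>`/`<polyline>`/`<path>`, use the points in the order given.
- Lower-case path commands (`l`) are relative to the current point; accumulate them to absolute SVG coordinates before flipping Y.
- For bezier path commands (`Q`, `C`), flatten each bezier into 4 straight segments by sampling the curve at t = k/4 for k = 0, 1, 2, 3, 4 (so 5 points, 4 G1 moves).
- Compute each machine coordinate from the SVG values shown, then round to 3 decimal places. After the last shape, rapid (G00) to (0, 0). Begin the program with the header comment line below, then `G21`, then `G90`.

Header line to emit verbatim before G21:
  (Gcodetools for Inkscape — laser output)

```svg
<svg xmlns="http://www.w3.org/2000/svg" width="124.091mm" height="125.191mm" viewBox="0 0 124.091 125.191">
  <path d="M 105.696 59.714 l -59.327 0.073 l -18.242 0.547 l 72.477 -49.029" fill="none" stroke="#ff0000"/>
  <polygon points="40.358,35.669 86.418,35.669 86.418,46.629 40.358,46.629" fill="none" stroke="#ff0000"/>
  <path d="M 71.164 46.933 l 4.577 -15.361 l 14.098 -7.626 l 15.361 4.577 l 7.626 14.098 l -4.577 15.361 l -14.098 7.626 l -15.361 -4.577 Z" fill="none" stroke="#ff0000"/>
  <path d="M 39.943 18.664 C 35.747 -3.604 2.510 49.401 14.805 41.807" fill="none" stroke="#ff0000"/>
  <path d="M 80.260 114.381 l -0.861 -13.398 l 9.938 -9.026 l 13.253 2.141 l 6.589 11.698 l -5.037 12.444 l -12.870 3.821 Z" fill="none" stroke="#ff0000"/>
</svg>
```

Since the viewBox matches the mm dimensions, user units are millimetres directly. The only transform is the Y-flip y_m = 125.191 − y_svg.

Shape 1 is a open polyline drawn with `<path>`. Its stroke #ff0000 means engrave at S252, F2977. After flipping Y the toolpath is (105.696,65.477) → (46.369,65.404) → (28.127,64.857) → (100.604,113.886).

Shape 2 is a rectangle drawn with `<polygon>`. Its stroke #ff0000 means engrave at S252, F2977. After flipping Y the toolpath is (40.358,89.522) → (86.418,89.522) → (86.418,78.562) → (40.358,78.562) → (40.358,89.522), returning to the start.

Shape 3 is a regular polygon drawn with `<path>`. Its stroke #ff0000 means engrave at S252, F2977. After flipping Y the toolpath is (71.164,78.258) → (75.741,93.619) → (89.839,101.245) → (105.200,96.668) → (112.826,82.570) → (108.249,67.209) → (94.151,59.583) → (78.790,64.160) → (71.164,78.258), returning to the start.

Shape 4 is a cubic bezier drawn with `<path>`. Its stroke #ff0000 means engrave at S252, F2977. After flipping Y the toolpath is (39.943,106.527) → (32.516,111.237) → (21.190,100.458) → (12.956,86.928) → (14.805,83.384).

Shape 5 is a regular polygon drawn with `<path>`. Its stroke #ff0000 means engrave at S252, F2977. After flipping Y the toolpath is (80.260,10.810) → (79.399,24.208) → (89.337,33.234) → (102.590,31.093) → (109.179,19.395) → (104.142,6.951) → (91.272,3.130) → (80.260,10.810), returning to the start.

(Gcodetools for Inkscape — laser output)
G21
G90
G00 X105.696 Y65.477
M4 S252
G01 X46.369 Y65.404 F2977
G01 X28.127 Y64.857
G01 X100.604 Y113.886
M5
G00 X40.358 Y89.522
M4 S252
G01 X86.418 Y89.522 F2977
G01 X86.418 Y78.562
G01 X40.358 Y78.562
G01 X40.358 Y89.522
M5
G00 X71.164 Y78.258
M4 S252
G01 X75.741 Y93.619 F2977
G01 X89.839 Y101.245
G01 X105.200 Y96.668
G01 X112.826 Y82.570
G01 X108.249 Y67.209
G01 X94.151 Y59.583
G01 X78.790 Y64.160
G01 X71.164 Y78.258
M5
G00 X39.943 Y106.527
M4 S252
G01 X32.516 Y111.237 F2977
G01 X21.190 Y100.458
G01 X12.956 Y86.928
G01 X14.805 Y83.384
M5
G00 X80.260 Y10.810
M4 S252
G01 X79.399 Y24.208 F2977
G01 X89.337 Y33.234
G01 X102.590 Y31.093
G01 X109.179 Y19.395
G01 X104.142 Y6.951
G01 X91.272 Y3.130
G01 X80.260 Y10.810
M5
G00 X0.000 Y0.000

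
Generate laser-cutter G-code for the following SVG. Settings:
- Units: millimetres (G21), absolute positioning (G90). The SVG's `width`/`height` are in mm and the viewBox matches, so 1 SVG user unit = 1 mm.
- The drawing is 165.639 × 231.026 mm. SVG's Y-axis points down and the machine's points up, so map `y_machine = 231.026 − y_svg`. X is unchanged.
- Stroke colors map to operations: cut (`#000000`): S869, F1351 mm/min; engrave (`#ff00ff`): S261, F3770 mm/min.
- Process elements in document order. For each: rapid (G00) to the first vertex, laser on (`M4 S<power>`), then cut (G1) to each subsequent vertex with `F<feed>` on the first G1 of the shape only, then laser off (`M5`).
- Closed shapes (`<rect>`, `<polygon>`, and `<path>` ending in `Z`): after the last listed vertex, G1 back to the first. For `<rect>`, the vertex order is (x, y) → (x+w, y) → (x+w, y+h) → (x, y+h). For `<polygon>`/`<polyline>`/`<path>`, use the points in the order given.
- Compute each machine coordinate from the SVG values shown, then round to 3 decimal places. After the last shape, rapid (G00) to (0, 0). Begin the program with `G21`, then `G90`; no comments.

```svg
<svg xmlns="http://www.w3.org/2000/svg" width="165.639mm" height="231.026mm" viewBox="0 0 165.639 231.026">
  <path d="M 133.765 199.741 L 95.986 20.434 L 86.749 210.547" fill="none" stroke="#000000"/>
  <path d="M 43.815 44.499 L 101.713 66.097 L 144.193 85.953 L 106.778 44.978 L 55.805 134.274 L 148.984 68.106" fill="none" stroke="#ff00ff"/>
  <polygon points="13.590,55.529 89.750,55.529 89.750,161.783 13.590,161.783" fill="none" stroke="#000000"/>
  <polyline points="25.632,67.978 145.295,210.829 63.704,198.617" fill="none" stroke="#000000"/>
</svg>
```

viewBox `0 0 165.639 231.026` with mm width/height → 1 unit = 1 mm. Flip: y_m = 231.026 − y_svg.

**Shape 1** — `<path>` open polyline, stroke `#000000` → cut (S869, F1351). Machine vertices: (133.765,31.285) → (95.986,210.592) → (86.749,20.479). Open path.

**Shape 2** — `<path>` open polyline, stroke `#ff00ff` → engrave (S261, F3770). Machine vertices: (43.815,186.527) → (101.713,164.929) → (144.193,145.073) → (106.778,186.048) → (55.805,96.752) → (148.984,162.920). Open path.

**Shape 3** — `<polygon>` rectangle, stroke `#000000` → cut (S869, F1351). Machine vertices: (13.590,175.497) → (89.750,175.497) → (89.750,69.243) → (13.590,69.243) → (13.590,175.497). Closed: final G1 returns to the first vertex.

**Shape 4** — `<polyline>` open polyline, stroke `#000000` → cut (S869, F1351). Machine vertices: (25.632,163.048) → (145.295,20.197) → (63.704,32.409). Open path.

G21
G90
G00 X133.765 Y31.285
M4 S869
G1 X95.986 Y210.592 F1351
G1 X86.749 Y20.479
M5
G00 X43.815 Y186.527
M4 S261
G1 X101.713 Y164.929 F3770
G1 X144.193 Y145.073
G1 X106.778 Y186.048
G1 X55.805 Y96.752
G1 X148.984 Y162.920
M5
G00 X13.590 Y175.497
M4 S869
G1 X89.750 Y175.497 F1351
G1 X89.750 Y69.243
G1 X13.590 Y69.243
G1 X13.590 Y175.497
M5
G00 X25.632 Y163.048
M4 S869
G1 X145.295 Y20.197 F1351
G1 X63.704 Y32.409
M5
G00 X0.000 Y0.000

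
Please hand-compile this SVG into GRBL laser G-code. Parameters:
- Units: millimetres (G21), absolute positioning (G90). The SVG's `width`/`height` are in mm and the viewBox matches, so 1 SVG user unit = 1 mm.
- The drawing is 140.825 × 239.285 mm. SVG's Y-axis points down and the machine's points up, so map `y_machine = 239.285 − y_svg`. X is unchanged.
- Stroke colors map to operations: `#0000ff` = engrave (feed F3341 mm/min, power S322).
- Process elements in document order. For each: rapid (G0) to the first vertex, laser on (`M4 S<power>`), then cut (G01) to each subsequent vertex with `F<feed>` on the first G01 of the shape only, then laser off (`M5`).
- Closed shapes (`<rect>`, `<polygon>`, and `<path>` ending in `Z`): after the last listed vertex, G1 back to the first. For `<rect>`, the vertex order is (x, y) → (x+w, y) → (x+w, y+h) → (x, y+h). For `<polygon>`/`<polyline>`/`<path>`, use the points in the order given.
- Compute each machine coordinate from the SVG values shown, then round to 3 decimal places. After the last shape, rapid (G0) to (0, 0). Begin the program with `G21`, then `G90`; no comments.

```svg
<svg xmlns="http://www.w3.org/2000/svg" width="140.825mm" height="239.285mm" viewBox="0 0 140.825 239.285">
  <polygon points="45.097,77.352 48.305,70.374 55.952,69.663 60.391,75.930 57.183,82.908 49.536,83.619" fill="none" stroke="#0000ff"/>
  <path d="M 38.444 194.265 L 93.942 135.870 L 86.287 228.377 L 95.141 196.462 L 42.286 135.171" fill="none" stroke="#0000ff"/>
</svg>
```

Since the viewBox matches the mm dimensions, user units are millimetres directly. The only transform is the Y-flip y_m = 239.285 − y_svg.

Shape 1 is a regular polygon drawn with `<polygon>`. Its stroke #0000ff means engrave at S322, F3341. After flipping Y the toolpath is (45.097,161.933) → (48.305,168.911) → (55.952,169.622) → (60.391,163.355) → (57.183,156.377) → (49.536,155.666) → (45.097,161.933), returning to the start.

Shape 2 is a open polyline drawn with `<path>`. Its stroke #0000ff means engrave at S322, F3341. After flipping Y the toolpath is (38.444,45.020) → (93.942,103.415) → (86.287,10.908) → (95.141,42.823) → (42.286,104.114).

G21
G90
G0 X45.097 Y161.933
M4 S322
G01 X48.305 Y168.911 F3341
G01 X55.952 Y169.622
G01 X60.391 Y163.355
G01 X57.183 Y156.377
G01 X49.536 Y155.666
G01 X45.097 Y161.933
M5
G0 X38.444 Y45.020
M4 S322
G01 X93.942 Y103.415 F3341
G01 X86.287 Y10.908
G01 X95.141 Y42.823
G01 X42.286 Y104.114
M5
G0 X0.000 Y0.000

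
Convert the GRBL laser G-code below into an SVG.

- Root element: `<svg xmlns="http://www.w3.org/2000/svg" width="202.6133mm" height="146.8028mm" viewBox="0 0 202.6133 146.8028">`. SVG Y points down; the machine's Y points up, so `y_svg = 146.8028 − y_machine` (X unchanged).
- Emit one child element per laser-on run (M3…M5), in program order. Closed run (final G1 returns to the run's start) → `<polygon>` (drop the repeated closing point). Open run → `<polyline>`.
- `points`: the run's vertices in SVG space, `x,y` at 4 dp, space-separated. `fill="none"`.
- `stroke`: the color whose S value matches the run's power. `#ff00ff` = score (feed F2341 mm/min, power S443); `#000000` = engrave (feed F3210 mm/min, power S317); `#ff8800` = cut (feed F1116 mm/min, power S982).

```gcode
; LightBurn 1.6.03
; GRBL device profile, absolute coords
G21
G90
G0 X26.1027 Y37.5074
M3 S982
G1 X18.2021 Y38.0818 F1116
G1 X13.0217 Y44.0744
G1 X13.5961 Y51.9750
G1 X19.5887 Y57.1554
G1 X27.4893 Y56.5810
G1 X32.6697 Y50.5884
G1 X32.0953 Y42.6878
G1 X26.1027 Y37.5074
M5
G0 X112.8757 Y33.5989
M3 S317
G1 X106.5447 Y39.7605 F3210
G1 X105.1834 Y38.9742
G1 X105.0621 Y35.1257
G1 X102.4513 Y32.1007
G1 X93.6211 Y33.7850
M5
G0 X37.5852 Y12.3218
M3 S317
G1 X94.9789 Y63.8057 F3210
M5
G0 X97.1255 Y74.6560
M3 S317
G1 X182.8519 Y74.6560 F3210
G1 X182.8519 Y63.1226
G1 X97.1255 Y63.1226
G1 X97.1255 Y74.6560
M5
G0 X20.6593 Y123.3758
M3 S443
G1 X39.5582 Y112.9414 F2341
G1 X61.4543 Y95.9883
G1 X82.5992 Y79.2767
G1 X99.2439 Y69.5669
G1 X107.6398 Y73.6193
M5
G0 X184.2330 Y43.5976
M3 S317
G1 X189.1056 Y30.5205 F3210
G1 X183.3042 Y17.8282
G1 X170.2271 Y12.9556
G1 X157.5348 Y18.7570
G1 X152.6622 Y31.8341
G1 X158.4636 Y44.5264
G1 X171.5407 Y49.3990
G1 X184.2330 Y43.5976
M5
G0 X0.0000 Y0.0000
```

<svg xmlns="http://www.w3.org/2000/svg" width="202.6133mm" height="146.8028mm" viewBox="0 0 202.6133 146.8028">
  <polygon points="26.1027,109.2954 18.2021,108.7210 13.0217,102.7284 13.5961,94.8278 19.5887,89.6474 27.4893,90.2218 32.6697,96.2144 32.0953,104.1150" fill="none" stroke="#ff8800"/>
  <polyline points="112.8757,113.2039 106.5447,107.0423 105.1834,107.8286 105.0621,111.6771 102.4513,114.7021 93.6211,113.0178" fill="none" stroke="#000000"/>
  <polyline points="37.5852,134.4810 94.9789,82.9971" fill="none" stroke="#000000"/>
  <polygon points="97.1255,72.1468 182.8519,72.1468 182.8519,83.6802 97.1255,83.6802" fill="none" stroke="#000000"/>
  <polyline points="20.6593,23.4270 39.5582,33.8614 61.4543,50.8145 82.5992,67.5261 99.2439,77.2359 107.6398,73.1835" fill="none" stroke="#ff00ff"/>
  <polygon points="184.2330,103.2052 189.1056,116.2823 183.3042,128.9746 170.2271,133.8472 157.5348,128.0458 152.6622,114.9687 158.4636,102.2764 171.5407,97.4038" fill="none" stroke="#000000"/>
</svg>

Machine Y-up, SVG Y-down with viewBox height 146.8028, so y_svg = 146.8028 − y_machine; X carries over.

Run 1: the run's S982 means `#ff8800` (cut). The run returns to its start, so emit a `<polygon>` with points (Y-flipped): 26.1027,109.2954 18.2021,108.7210 13.0217,102.7284 13.5961,94.8278 19.5887,89.6474 27.4893,90.2218 32.6697,96.2144 32.0953,104.1150.

Run 2: S317 ⇒ engrave layer `#000000`. The run is open, so emit a `<polyline>` with points (Y-flipped): 112.8757,113.2039 106.5447,107.0423 105.1834,107.8286 105.0621,111.6771 102.4513,114.7021 93.6211,113.0178.

Run 3: the run's S317 means `#000000` (engrave). The run is open, so emit a `<polyline>` with points (Y-flipped): 37.5852,134.4810 94.9789,82.9971.

Run 4: the run's S317 means `#000000` (engrave). The run returns to its start, so emit a `<polygon>` with points (Y-flipped): 97.1255,72.1468 182.8519,72.1468 182.8519,83.6802 97.1255,83.6802.

Run 5: power S443 maps to stroke `#ff00ff` (score). The run is open, so emit a `<polyline>` with points (Y-flipped): 20.6593,23.4270 39.5582,33.8614 61.4543,50.8145 82.5992,67.5261 99.2439,77.2359 107.6398,73.1835.

Run 6: S317 ⇒ engrave layer `#000000`. The run returns to its start, so emit a `<polygon>` with points (Y-flipped): 184.2330,103.2052 189.1056,116.2823 183.3042,128.9746 170.2271,133.8472 157.5348,128.0458 152.6622,114.9687 158.4636,102.2764 171.5407,97.4038.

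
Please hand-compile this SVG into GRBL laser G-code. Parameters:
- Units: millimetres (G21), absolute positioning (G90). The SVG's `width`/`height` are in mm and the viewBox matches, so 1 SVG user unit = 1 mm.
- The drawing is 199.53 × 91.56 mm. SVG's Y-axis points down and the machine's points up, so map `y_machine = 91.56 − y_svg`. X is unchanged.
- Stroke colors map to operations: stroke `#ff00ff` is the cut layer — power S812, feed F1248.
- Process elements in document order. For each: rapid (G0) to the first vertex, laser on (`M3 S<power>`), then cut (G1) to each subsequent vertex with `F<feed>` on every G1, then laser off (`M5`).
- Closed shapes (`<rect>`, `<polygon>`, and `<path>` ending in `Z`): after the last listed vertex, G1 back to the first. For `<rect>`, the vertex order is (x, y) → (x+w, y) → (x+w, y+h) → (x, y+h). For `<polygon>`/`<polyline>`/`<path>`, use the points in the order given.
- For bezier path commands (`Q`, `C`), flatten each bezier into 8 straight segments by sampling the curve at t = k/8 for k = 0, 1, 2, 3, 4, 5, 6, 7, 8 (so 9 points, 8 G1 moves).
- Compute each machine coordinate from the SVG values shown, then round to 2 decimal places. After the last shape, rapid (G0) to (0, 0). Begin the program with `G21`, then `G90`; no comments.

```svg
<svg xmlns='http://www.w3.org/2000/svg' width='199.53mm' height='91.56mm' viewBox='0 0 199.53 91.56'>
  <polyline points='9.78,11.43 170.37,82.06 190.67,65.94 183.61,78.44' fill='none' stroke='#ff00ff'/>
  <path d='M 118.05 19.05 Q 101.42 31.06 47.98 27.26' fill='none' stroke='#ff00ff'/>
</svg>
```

viewBox `0 0 199.53 91.56` with mm width/height → 1 unit = 1 mm. Flip: y_m = 91.56 − y_svg.

**Shape 1** — `<polyline>` open polyline, stroke `#ff00ff` → cut (S812, F1248). Machine vertices: (9.78,80.13) → (170.37,9.50) → (190.67,25.62) → (183.61,13.12). Open path.

**Shape 2** — `<path>` quadratic bezier, stroke `#ff00ff` → cut (S812, F1248). Control points (SVG): P0=(118.05,19.05), P1=(101.42,31.06), P2=(47.98,27.26); sampled at t=k/8. Machine vertices: (118.05,72.51) → (113.32,69.75) → (107.43,67.49) → (100.40,65.73) → (92.22,64.45) → (82.88,63.67) → (72.40,63.39) → (60.76,63.60) → (47.98,64.30). Open path.

G21
G90
G0 X9.78 Y80.13
M3 S812
G1 X170.37 Y9.50 F1248
G1 X190.67 Y25.62 F1248
G1 X183.61 Y13.12 F1248
M5
G0 X118.05 Y72.51
M3 S812
G1 X113.32 Y69.75 F1248
G1 X107.43 Y67.49 F1248
G1 X100.40 Y65.73 F1248
G1 X92.22 Y64.45 F1248
G1 X82.88 Y63.67 F1248
G1 X72.40 Y63.39 F1248
G1 X60.76 Y63.60 F1248
G1 X47.98 Y64.30 F1248
M5
G0 X0.00 Y0.00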